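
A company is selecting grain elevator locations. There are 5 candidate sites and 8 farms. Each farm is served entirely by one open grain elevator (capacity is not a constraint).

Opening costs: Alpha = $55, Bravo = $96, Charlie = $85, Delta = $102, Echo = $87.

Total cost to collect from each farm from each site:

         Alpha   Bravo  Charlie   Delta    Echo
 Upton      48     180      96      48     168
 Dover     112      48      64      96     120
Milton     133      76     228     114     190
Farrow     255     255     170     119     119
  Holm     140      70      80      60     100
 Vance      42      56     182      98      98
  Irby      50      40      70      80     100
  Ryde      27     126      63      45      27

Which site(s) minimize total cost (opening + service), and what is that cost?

For any fixed open set, each farm goes to its cheapest open site; total = fixed + service.
{Bravo, Delta}: Upton→Delta 48, Dover→Bravo 48, Milton→Bravo 76, Farrow→Delta 119, Holm→Delta 60, Vance→Bravo 56, Irby→Bravo 40, Ryde→Delta 45. Service 492; fixed 198; total 690.
{Alpha, Bravo, Echo}: Upton→Alpha 48, Dover→Bravo 48, Milton→Bravo 76, Farrow→Echo 119, Holm→Bravo 70, Vance→Alpha 42, Irby→Bravo 40, Ryde→Alpha 27. Service 470; fixed 238; total 708.
{Alpha, Bravo, Delta}: service 460 + fixed 253 = 713
{Alpha, Bravo, Charlie, Delta, Echo}: service 460 + fixed 425 = 885
No other subset beats 690.

Open Bravo and Delta; minimum total cost 690.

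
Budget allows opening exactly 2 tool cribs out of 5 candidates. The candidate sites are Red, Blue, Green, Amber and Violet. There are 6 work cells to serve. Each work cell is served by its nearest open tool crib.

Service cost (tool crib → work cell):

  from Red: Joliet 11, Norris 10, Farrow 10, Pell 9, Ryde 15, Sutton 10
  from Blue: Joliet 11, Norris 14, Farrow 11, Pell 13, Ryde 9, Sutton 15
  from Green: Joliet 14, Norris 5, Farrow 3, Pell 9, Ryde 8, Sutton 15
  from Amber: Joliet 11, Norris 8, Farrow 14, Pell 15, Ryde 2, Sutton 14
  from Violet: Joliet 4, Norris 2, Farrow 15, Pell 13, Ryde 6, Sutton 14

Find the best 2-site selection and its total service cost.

With exactly 2 open, each work cell uses its cheapest among the chosen.
{Green, Violet}: Joliet→Violet 4, Norris→Violet 2, Farrow→Green 3, Pell→Green 9, Ryde→Violet 6, Sutton→Violet 14. Service cost 38.
{Red, Violet}: service cost 41
{Green, Amber}: service cost 44
Among all 10 size-2 choices, {Green, Violet} is lowest.

Choose Green and Violet; total service cost 38.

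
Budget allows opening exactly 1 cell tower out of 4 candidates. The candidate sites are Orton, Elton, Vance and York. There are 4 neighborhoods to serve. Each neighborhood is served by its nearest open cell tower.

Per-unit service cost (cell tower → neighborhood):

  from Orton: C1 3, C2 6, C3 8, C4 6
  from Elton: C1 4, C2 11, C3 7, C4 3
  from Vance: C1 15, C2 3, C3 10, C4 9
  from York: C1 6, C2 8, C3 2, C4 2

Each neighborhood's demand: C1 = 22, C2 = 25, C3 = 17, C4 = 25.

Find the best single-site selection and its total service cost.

With exactly 1 open, each neighborhood uses its cheapest among the chosen.
{York}: C1→York 6·22=132, C2→York 8·25=200, C3→York 2·17=34, C4→York 2·25=50. Service cost 416.
{Orton}: service cost 502
{Elton}: service cost 557
Among all 4 size-1 choices, {York} is lowest.

Choose York only; total service cost 416.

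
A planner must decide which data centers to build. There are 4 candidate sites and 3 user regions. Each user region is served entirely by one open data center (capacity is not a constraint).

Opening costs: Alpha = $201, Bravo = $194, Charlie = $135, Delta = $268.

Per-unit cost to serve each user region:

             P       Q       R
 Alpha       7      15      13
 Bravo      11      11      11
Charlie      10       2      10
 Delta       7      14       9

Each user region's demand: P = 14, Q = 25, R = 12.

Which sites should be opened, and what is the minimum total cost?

Open Charlie only; minimum total cost 445.

For any fixed open set, each user region goes to its cheapest open site; total = fixed + service.
{Charlie}: P→Charlie 10·14=140, Q→Charlie 2·25=50, R→Charlie 10·12=120. Service 310; fixed 135; total 445.
{Alpha, Charlie}: service 268 + fixed 336 = 604
{Bravo, Charlie}: service 310 + fixed 329 = 639
{Alpha, Bravo, Charlie, Delta}: service 256 + fixed 798 = 1054
(All 15 nonempty subsets were checked; Charlie only is lowest.)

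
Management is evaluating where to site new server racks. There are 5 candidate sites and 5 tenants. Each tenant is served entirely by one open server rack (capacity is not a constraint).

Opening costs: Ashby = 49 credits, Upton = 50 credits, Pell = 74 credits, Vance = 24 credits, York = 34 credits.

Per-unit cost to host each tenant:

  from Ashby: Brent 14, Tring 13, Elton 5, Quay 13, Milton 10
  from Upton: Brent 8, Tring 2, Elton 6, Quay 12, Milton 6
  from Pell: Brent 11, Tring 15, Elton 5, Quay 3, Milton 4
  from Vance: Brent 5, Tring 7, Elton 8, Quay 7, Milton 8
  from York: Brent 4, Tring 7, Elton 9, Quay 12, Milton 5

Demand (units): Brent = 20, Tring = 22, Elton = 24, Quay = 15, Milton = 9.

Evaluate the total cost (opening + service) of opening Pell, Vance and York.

Each tenant is assigned to its cheapest site among the open ones.
{Pell, Vance, York}: Brent→York 4·20=80, Tring→Vance 7·22=154, Elton→Pell 5·24=120, Quay→Pell 3·15=45, Milton→Pell 4·9=36. Service 435; fixed 132; total 567.

Total cost: 567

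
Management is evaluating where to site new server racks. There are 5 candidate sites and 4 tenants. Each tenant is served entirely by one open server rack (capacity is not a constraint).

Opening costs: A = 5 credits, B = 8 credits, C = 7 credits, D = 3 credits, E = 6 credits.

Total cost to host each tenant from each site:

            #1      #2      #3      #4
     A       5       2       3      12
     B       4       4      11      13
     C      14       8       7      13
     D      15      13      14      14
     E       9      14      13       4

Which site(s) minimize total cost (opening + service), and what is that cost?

Open A and E; minimum total cost 25.

For any fixed open set, each tenant goes to its cheapest open site; total = fixed + service.
{A, E}: #1→A 5, #2→A 2, #3→A 3, #4→E 4. Service 14; fixed 11; total 25.
{A}: #1→A 5, #2→A 2, #3→A 3, #4→A 12. Service 22; fixed 5; total 27.
{A, D, E}: service 14 + fixed 14 = 28
{A, B, C, D, E}: service 13 + fixed 29 = 42
No other subset beats 25.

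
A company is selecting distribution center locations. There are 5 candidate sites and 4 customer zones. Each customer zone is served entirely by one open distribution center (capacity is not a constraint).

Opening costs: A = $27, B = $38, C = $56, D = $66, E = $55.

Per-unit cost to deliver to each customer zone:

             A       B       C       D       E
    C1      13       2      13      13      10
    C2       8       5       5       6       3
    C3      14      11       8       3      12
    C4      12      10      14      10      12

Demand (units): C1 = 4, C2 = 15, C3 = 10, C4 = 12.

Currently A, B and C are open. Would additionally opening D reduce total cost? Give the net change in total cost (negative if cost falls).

No — net change +16 (cost rises by 16).

Current service cost with {A, B, C}: 283.
Adding D: each customer zone re-picks its cheapest; new service cost 233, saving 50.
Extra fixed cost: 66. Net change = 66 − 50 = 16.
(Totals: 404 → 420.)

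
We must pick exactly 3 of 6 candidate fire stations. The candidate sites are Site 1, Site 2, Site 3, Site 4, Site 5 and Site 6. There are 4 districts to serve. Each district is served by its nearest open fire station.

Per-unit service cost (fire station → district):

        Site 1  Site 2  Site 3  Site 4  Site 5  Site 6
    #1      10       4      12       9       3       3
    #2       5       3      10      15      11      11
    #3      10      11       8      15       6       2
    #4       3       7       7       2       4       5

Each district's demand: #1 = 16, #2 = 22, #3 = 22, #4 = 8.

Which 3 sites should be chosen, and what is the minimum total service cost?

Choose Site 2, Site 4 and Site 6; total service cost 174.

With exactly 3 open, each district uses its cheapest among the chosen.
{Site 2, Site 4, Site 6}: #1→Site 6 3·16=48, #2→Site 2 3·22=66, #3→Site 6 2·22=44, #4→Site 4 2·8=16. Service cost 174.
{Site 1, Site 2, Site 6}: service cost 182
{Site 2, Site 5, Site 6}: service cost 190
Among all 20 size-3 choices, {Site 2, Site 4, Site 6} is lowest.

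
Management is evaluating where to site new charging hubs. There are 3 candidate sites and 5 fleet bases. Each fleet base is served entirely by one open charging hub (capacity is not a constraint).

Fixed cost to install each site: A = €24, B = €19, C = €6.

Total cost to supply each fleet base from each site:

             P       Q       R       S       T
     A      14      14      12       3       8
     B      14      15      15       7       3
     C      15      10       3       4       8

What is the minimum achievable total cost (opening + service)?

Minimum total cost: 46

For any fixed open set, each fleet base goes to its cheapest open site; total = fixed + service.
{C}: P→C 15, Q→C 10, R→C 3, S→C 4, T→C 8. Service 40; fixed 6; total 46.
{B, C}: service 34 + fixed 25 = 59
{A, C}: service 38 + fixed 30 = 68
{A, B, C}: service 33 + fixed 49 = 82
(All 7 nonempty subsets were checked; C only is lowest.)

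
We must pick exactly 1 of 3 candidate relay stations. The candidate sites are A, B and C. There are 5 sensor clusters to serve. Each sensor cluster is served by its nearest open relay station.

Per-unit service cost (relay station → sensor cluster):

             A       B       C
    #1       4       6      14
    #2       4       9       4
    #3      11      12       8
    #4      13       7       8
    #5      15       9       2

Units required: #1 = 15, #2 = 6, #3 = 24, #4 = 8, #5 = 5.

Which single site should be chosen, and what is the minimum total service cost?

With exactly 1 open, each sensor cluster uses its cheapest among the chosen.
{C}: #1→C 14·15=210, #2→C 4·6=24, #3→C 8·24=192, #4→C 8·8=64, #5→C 2·5=10. Service cost 500.
{A}: service cost 527
{B}: service cost 533
Among all 3 size-1 choices, {C} is lowest.

Choose C only; total service cost 500.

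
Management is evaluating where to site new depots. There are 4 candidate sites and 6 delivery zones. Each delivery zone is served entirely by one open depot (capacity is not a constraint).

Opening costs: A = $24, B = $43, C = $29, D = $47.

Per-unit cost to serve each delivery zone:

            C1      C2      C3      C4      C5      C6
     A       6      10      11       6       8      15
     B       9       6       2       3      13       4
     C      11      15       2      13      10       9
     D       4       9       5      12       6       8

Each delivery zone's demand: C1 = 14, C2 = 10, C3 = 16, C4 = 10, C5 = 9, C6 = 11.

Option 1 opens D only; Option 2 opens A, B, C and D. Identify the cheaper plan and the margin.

Option 2 is cheaper by 116.

Option 1: {D}: C1→D 4·14=56, C2→D 9·10=90, C3→D 5·16=80, C4→D 12·10=120, C5→D 6·9=54, C6→D 8·11=88. Service 488; fixed 47; total 535.
Option 2: {A, B, C, D}: C1→D 4·14=56, C2→B 6·10=60, C3→B 2·16=32, C4→B 3·10=30, C5→D 6·9=54, C6→B 4·11=44. Service 276; fixed 143; total 419.
Difference: |535 − 419| = 116.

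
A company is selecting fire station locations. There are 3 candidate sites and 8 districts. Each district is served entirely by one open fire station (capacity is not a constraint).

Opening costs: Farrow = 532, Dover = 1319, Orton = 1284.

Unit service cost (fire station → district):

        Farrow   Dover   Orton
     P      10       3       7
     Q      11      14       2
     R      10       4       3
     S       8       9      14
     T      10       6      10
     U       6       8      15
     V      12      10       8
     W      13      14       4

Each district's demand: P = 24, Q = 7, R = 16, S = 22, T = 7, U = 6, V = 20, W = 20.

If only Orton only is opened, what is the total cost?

Total cost: 2222

Each district is assigned to its cheapest site among the open ones.
{Orton}: P→Orton 7·24=168, Q→Orton 2·7=14, R→Orton 3·16=48, S→Orton 14·22=308, T→Orton 10·7=70, U→Orton 15·6=90, V→Orton 8·20=160, W→Orton 4·20=80. Service 938; fixed 1284; total 2222.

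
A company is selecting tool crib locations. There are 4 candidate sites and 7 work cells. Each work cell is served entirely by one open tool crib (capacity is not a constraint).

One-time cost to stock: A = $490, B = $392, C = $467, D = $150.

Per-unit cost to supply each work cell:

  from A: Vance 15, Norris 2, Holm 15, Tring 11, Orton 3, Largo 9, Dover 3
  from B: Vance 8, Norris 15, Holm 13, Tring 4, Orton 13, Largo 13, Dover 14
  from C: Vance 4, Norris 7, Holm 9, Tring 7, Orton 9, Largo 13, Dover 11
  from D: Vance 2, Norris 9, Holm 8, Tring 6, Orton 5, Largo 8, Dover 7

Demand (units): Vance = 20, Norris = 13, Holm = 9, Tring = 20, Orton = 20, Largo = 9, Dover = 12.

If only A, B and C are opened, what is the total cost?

Total cost: 1793

Each work cell is assigned to its cheapest site among the open ones.
{A, B, C}: Vance→C 4·20=80, Norris→A 2·13=26, Holm→C 9·9=81, Tring→B 4·20=80, Orton→A 3·20=60, Largo→A 9·9=81, Dover→A 3·12=36. Service 444; fixed 1349; total 1793.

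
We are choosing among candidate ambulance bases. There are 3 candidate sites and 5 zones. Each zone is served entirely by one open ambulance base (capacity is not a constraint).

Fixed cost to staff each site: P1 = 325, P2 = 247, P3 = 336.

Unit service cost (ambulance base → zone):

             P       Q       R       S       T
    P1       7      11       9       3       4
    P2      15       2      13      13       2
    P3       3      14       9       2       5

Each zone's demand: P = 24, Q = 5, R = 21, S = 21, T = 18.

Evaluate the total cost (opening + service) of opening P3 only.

Each zone is assigned to its cheapest site among the open ones.
{P3}: P→P3 3·24=72, Q→P3 14·5=70, R→P3 9·21=189, S→P3 2·21=42, T→P3 5·18=90. Service 463; fixed 336; total 799.

Total cost: 799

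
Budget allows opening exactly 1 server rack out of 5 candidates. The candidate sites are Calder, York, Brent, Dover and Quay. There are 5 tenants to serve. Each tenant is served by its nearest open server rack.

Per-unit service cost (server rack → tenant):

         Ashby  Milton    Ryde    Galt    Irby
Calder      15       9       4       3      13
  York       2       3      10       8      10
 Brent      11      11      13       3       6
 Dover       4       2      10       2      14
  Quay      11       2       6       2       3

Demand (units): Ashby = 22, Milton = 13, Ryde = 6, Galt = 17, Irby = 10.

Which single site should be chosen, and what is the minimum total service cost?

With exactly 1 open, each tenant uses its cheapest among the chosen.
{Dover}: Ashby→Dover 4·22=88, Milton→Dover 2·13=26, Ryde→Dover 10·6=60, Galt→Dover 2·17=34, Irby→Dover 14·10=140. Service cost 348.
{Quay}: service cost 368
{York}: service cost 379
Among all 5 size-1 choices, {Dover} is lowest.

Choose Dover only; total service cost 348.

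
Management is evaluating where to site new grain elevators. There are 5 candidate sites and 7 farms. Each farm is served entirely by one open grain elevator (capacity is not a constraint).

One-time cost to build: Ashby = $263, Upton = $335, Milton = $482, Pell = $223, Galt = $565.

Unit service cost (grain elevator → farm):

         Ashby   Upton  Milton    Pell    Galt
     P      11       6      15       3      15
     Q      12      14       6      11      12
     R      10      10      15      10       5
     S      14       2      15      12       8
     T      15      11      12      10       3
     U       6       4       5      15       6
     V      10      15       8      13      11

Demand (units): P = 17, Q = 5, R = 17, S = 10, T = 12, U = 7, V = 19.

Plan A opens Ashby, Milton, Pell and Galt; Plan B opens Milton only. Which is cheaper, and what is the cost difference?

Plan A: {Ashby, Milton, Pell, Galt}: P→Pell 3·17=51, Q→Milton 6·5=30, R→Galt 5·17=85, S→Galt 8·10=80, T→Galt 3·12=36, U→Milton 5·7=35, V→Milton 8·19=152. Service 469; fixed 1533; total 2002.
Plan B: {Milton}: P→Milton 15·17=255, Q→Milton 6·5=30, R→Milton 15·17=255, S→Milton 15·10=150, T→Milton 12·12=144, U→Milton 5·7=35, V→Milton 8·19=152. Service 1021; fixed 482; total 1503.
Difference: |2002 − 1503| = 499.

Plan B is cheaper by 499.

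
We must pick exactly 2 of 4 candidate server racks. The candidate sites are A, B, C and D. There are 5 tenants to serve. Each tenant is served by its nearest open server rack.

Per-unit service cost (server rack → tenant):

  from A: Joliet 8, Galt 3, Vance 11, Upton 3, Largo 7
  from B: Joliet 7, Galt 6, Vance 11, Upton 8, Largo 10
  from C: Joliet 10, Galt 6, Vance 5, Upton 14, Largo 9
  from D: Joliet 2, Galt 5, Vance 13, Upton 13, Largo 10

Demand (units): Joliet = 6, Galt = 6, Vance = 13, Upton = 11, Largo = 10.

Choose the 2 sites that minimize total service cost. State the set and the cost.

Choose A and C; total service cost 234.

With exactly 2 open, each tenant uses its cheapest among the chosen.
{A, C}: Joliet→A 8·6=48, Galt→A 3·6=18, Vance→C 5·13=65, Upton→A 3·11=33, Largo→A 7·10=70. Service cost 234.
{A, D}: service cost 276
{A, B}: service cost 306
Among all 6 size-2 choices, {A, C} is lowest.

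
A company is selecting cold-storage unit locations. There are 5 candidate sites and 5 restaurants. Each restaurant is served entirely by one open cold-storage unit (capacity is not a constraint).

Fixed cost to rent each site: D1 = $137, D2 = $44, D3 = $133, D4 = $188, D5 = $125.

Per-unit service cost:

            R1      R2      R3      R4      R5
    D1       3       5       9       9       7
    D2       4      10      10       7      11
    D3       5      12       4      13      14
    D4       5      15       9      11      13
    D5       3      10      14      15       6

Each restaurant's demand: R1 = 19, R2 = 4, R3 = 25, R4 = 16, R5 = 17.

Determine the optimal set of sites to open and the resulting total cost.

Open D2 and D3; minimum total cost 692.

For any fixed open set, each restaurant goes to its cheapest open site; total = fixed + service.
{D2, D3}: R1→D2 4·19=76, R2→D2 10·4=40, R3→D3 4·25=100, R4→D2 7·16=112, R5→D2 11·17=187. Service 515; fixed 177; total 692.
{D1}: service 565 + fixed 137 = 702
{D2}: service 665 + fixed 44 = 709
{D1, D2, D3, D4, D5}: R1→D1 3·19=57, R2→D1 5·4=20, R3→D3 4·25=100, R4→D2 7·16=112, R5→D5 6·17=102. Service 391; fixed 627; total 1018.
No other subset beats 692.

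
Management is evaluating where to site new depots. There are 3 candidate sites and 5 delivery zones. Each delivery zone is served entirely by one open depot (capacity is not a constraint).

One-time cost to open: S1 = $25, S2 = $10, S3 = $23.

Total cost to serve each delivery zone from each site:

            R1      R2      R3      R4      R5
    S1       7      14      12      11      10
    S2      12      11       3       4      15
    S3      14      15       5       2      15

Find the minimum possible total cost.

Minimum total cost: 55

For any fixed open set, each delivery zone goes to its cheapest open site; total = fixed + service.
{S2}: R1→S2 12, R2→S2 11, R3→S2 3, R4→S2 4, R5→S2 15. Service 45; fixed 10; total 55.
{S1, S2}: R1→S1 7, R2→S2 11, R3→S2 3, R4→S2 4, R5→S1 10. Service 35; fixed 35; total 70.
{S3}: service 51 + fixed 23 = 74
{S1, S2, S3}: R1→S1 7, R2→S2 11, R3→S2 3, R4→S3 2, R5→S1 10. Service 33; fixed 58; total 91.
No other subset beats 55.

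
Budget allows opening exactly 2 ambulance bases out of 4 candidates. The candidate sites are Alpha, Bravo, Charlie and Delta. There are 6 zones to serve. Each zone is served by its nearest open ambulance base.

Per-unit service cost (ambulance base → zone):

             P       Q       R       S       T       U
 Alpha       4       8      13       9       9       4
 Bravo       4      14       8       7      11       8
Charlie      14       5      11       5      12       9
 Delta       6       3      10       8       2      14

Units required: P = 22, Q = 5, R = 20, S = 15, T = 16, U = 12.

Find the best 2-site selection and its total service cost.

Choose Bravo and Delta; total service cost 496.

With exactly 2 open, each zone uses its cheapest among the chosen.
{Bravo, Delta}: P→Bravo 4·22=88, Q→Delta 3·5=15, R→Bravo 8·20=160, S→Bravo 7·15=105, T→Delta 2·16=32, U→Bravo 8·12=96. Service cost 496.
{Alpha, Delta}: service cost 503
{Charlie, Delta}: service cost 562
Among all 6 size-2 choices, {Bravo, Delta} is lowest.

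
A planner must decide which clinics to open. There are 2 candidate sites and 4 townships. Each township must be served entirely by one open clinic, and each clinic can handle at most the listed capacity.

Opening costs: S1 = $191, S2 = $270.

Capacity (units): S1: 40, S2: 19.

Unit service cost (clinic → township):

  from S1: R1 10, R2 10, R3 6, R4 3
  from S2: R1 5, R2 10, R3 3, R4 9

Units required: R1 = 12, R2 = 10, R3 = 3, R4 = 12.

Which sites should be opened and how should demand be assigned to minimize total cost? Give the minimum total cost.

Minimum total cost: 465

Open {S1}: R1→S1 10·12=120, R2→S1 10·10=100, R3→S1 6·3=18, R4→S1 3·12=36.
Loads: S1 carries 37/40. Service 274; fixed 191; total 465.
Next best feasible plan costs 666.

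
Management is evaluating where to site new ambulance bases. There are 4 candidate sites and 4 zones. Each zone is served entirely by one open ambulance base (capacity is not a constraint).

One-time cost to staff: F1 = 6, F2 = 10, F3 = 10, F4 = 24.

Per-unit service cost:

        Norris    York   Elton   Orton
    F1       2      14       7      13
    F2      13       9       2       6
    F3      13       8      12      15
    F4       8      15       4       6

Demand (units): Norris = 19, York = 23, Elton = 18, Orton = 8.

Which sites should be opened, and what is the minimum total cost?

Open F1, F2 and F3; minimum total cost 332.

For any fixed open set, each zone goes to its cheapest open site; total = fixed + service.
{F1, F2, F3}: Norris→F1 2·19=38, York→F3 8·23=184, Elton→F2 2·18=36, Orton→F2 6·8=48. Service 306; fixed 26; total 332.
{F1, F2}: service 329 + fixed 16 = 345
{F1, F2, F3, F4}: service 306 + fixed 50 = 356
{F1}: service 590 + fixed 6 = 596
(All 15 nonempty subsets were checked; F1, F2 and F3 is lowest.)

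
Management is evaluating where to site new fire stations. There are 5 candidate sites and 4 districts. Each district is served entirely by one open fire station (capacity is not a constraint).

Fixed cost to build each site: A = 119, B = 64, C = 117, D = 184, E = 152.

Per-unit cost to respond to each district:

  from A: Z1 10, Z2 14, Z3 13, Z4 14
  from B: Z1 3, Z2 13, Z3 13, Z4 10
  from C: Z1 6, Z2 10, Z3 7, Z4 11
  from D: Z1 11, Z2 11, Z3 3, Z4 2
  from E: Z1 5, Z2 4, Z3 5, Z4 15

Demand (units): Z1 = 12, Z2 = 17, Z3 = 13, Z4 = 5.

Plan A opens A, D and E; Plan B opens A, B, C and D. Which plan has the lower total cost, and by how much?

Plan A: {A, D, E}: Z1→E 5·12=60, Z2→E 4·17=68, Z3→D 3·13=39, Z4→D 2·5=10. Service 177; fixed 455; total 632.
Plan B: {A, B, C, D}: Z1→B 3·12=36, Z2→C 10·17=170, Z3→D 3·13=39, Z4→D 2·5=10. Service 255; fixed 484; total 739.
Difference: |632 − 739| = 107.

Plan A is cheaper by 107.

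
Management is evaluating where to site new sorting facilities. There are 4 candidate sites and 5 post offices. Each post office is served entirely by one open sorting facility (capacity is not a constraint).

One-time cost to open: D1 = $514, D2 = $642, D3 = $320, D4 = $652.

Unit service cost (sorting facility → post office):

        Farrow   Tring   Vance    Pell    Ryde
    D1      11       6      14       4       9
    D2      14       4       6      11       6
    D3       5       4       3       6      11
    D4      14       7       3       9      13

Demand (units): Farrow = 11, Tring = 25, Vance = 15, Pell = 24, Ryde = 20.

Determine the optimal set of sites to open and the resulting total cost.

Open D3 only; minimum total cost 884.

For any fixed open set, each post office goes to its cheapest open site; total = fixed + service.
{D3}: Farrow→D3 5·11=55, Tring→D3 4·25=100, Vance→D3 3·15=45, Pell→D3 6·24=144, Ryde→D3 11·20=220. Service 564; fixed 320; total 884.
{D1}: Farrow→D1 11·11=121, Tring→D1 6·25=150, Vance→D1 14·15=210, Pell→D1 4·24=96, Ryde→D1 9·20=180. Service 757; fixed 514; total 1271.
{D1, D3}: service 476 + fixed 834 = 1310
{D1, D2, D3, D4}: service 416 + fixed 2128 = 2544
(All 15 nonempty subsets were checked; D3 only is lowest.)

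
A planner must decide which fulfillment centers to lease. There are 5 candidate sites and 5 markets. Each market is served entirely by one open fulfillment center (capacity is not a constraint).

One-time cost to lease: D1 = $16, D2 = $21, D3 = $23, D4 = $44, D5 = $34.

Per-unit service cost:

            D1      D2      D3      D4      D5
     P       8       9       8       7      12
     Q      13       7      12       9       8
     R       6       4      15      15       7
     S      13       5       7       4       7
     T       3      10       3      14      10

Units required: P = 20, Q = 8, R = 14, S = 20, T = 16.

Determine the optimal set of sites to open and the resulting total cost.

Open D1 and D2; minimum total cost 457.

For any fixed open set, each market goes to its cheapest open site; total = fixed + service.
{D1, D2}: P→D1 8·20=160, Q→D2 7·8=56, R→D2 4·14=56, S→D2 5·20=100, T→D1 3·16=48. Service 420; fixed 37; total 457.
{D1, D2, D4}: P→D4 7·20=140, Q→D2 7·8=56, R→D2 4·14=56, S→D4 4·20=80, T→D1 3·16=48. Service 380; fixed 81; total 461.
{D2, D3}: P→D3 8·20=160, Q→D2 7·8=56, R→D2 4·14=56, S→D2 5·20=100, T→D3 3·16=48. Service 420; fixed 44; total 464.
{D1, D2, D3, D4, D5}: service 380 + fixed 138 = 518
No other subset beats 457.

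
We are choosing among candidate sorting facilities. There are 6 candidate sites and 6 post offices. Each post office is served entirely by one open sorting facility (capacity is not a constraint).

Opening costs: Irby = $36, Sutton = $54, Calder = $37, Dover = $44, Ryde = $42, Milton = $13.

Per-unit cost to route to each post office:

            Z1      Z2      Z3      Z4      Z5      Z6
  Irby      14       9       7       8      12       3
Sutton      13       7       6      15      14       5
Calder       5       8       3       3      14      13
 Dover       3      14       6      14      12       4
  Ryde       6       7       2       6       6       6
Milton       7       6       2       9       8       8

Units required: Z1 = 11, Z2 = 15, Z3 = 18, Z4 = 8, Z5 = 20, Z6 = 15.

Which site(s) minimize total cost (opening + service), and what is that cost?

Open Dover, Ryde and Milton; minimum total cost 486.

For any fixed open set, each post office goes to its cheapest open site; total = fixed + service.
{Dover, Ryde, Milton}: Z1→Dover 3·11=33, Z2→Milton 6·15=90, Z3→Ryde 2·18=36, Z4→Ryde 6·8=48, Z5→Ryde 6·20=120, Z6→Dover 4·15=60. Service 387; fixed 99; total 486.
{Dover, Ryde}: Z1→Dover 3·11=33, Z2→Ryde 7·15=105, Z3→Ryde 2·18=36, Z4→Ryde 6·8=48, Z5→Ryde 6·20=120, Z6→Dover 4·15=60. Service 402; fixed 86; total 488.
{Irby, Calder, Milton}: Z1→Calder 5·11=55, Z2→Milton 6·15=90, Z3→Milton 2·18=36, Z4→Calder 3·8=24, Z5→Milton 8·20=160, Z6→Irby 3·15=45. Service 410; fixed 86; total 496.
{Irby, Sutton, Calder, Dover, Ryde, Milton}: Z1→Dover 3·11=33, Z2→Milton 6·15=90, Z3→Ryde 2·18=36, Z4→Calder 3·8=24, Z5→Ryde 6·20=120, Z6→Irby 3·15=45. Service 348; fixed 226; total 574.
No other subset beats 486.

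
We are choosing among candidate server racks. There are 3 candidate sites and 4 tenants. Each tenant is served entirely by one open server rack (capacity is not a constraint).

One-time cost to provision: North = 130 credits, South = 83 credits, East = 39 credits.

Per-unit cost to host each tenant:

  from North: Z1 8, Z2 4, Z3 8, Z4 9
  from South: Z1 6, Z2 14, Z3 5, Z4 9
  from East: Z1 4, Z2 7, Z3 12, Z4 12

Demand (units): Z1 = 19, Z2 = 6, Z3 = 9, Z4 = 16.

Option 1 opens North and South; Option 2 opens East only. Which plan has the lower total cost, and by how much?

Option 1: {North, South}: Z1→South 6·19=114, Z2→North 4·6=24, Z3→South 5·9=45, Z4→North 9·16=144. Service 327; fixed 213; total 540.
Option 2: {East}: Z1→East 4·19=76, Z2→East 7·6=42, Z3→East 12·9=108, Z4→East 12·16=192. Service 418; fixed 39; total 457.
Difference: |540 − 457| = 83.

Option 2 is cheaper by 83.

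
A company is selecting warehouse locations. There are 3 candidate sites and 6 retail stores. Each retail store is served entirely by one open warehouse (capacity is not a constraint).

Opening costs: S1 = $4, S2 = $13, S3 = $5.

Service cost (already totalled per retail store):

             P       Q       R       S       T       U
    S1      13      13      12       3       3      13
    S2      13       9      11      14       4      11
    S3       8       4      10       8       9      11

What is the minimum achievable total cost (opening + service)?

For any fixed open set, each retail store goes to its cheapest open site; total = fixed + service.
{S1, S3}: P→S3 8, Q→S3 4, R→S3 10, S→S1 3, T→S1 3, U→S3 11. Service 39; fixed 9; total 48.
{S3}: P→S3 8, Q→S3 4, R→S3 10, S→S3 8, T→S3 9, U→S3 11. Service 50; fixed 5; total 55.
{S1}: service 57 + fixed 4 = 61
{S1, S2, S3}: service 39 + fixed 22 = 61
(All 7 nonempty subsets were checked; S1 and S3 is lowest.)

Minimum total cost: 48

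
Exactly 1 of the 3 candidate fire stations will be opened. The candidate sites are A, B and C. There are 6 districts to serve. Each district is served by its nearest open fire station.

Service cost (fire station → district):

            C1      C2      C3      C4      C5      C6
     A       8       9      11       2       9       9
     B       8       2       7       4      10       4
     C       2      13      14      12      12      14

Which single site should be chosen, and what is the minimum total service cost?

With exactly 1 open, each district uses its cheapest among the chosen.
{B}: C1→B 8, C2→B 2, C3→B 7, C4→B 4, C5→B 10, C6→B 4. Service cost 35.
{A}: service cost 48
{C}: service cost 67
Among all 3 size-1 choices, {B} is lowest.

Choose B only; total service cost 35.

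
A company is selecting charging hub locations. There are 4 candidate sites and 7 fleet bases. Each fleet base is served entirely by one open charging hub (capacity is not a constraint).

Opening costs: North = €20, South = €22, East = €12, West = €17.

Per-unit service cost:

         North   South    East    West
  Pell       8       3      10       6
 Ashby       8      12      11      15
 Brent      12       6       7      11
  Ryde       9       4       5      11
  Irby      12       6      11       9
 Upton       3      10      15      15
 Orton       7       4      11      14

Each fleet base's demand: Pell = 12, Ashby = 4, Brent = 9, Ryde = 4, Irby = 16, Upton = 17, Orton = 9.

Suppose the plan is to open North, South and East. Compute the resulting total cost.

Each fleet base is assigned to its cheapest site among the open ones.
{North, South, East}: Pell→South 3·12=36, Ashby→North 8·4=32, Brent→South 6·9=54, Ryde→South 4·4=16, Irby→South 6·16=96, Upton→North 3·17=51, Orton→South 4·9=36. Service 321; fixed 54; total 375.

Total cost: 375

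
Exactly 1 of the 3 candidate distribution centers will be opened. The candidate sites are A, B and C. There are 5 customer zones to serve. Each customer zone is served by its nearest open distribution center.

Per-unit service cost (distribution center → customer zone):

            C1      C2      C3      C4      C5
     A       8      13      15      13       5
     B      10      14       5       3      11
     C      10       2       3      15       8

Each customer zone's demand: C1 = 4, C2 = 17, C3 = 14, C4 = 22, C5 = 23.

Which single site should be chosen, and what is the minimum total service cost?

Choose C only; total service cost 630.

With exactly 1 open, each customer zone uses its cheapest among the chosen.
{C}: C1→C 10·4=40, C2→C 2·17=34, C3→C 3·14=42, C4→C 15·22=330, C5→C 8·23=184. Service cost 630.
{B}: service cost 667
{A}: service cost 864
Among all 3 size-1 choices, {C} is lowest.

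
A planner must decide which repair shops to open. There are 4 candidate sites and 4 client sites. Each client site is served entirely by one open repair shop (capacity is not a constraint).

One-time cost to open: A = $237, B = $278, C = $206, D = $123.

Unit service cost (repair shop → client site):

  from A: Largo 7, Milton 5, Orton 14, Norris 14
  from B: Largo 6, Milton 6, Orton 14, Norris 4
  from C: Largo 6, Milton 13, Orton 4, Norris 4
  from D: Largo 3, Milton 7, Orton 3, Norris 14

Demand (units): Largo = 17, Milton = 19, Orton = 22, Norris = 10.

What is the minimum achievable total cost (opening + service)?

Minimum total cost: 513

For any fixed open set, each client site goes to its cheapest open site; total = fixed + service.
{D}: Largo→D 3·17=51, Milton→D 7·19=133, Orton→D 3·22=66, Norris→D 14·10=140. Service 390; fixed 123; total 513.
{C, D}: service 290 + fixed 329 = 619
{B, D}: service 271 + fixed 401 = 672
{A, B, C, D}: service 252 + fixed 844 = 1096
(All 15 nonempty subsets were checked; D only is lowest.)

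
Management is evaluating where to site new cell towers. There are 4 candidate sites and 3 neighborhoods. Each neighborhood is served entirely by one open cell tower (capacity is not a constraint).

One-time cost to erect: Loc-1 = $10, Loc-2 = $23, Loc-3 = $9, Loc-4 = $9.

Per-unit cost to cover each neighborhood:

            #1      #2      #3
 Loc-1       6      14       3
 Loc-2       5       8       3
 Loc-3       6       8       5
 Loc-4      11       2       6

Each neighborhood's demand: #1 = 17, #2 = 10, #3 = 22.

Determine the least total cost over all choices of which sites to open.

Minimum total cost: 203

For any fixed open set, each neighborhood goes to its cheapest open site; total = fixed + service.
{Loc-2, Loc-4}: #1→Loc-2 5·17=85, #2→Loc-4 2·10=20, #3→Loc-2 3·22=66. Service 171; fixed 32; total 203.
{Loc-1, Loc-4}: service 188 + fixed 19 = 207
{Loc-2, Loc-3, Loc-4}: service 171 + fixed 41 = 212
{Loc-1, Loc-2, Loc-3, Loc-4}: service 171 + fixed 51 = 222
No other subset beats 203.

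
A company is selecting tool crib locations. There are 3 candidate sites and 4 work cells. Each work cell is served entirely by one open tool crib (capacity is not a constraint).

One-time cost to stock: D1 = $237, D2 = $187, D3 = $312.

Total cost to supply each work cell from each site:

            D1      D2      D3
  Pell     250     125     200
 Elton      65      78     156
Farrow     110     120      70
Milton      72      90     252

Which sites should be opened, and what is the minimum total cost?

Open D2 only; minimum total cost 600.

For any fixed open set, each work cell goes to its cheapest open site; total = fixed + service.
{D2}: Pell→D2 125, Elton→D2 78, Farrow→D2 120, Milton→D2 90. Service 413; fixed 187; total 600.
{D1}: Pell→D1 250, Elton→D1 65, Farrow→D1 110, Milton→D1 72. Service 497; fixed 237; total 734.
{D1, D2}: Pell→D2 125, Elton→D1 65, Farrow→D1 110, Milton→D1 72. Service 372; fixed 424; total 796.
{D1, D2, D3}: service 332 + fixed 736 = 1068
(All 7 nonempty subsets were checked; D2 only is lowest.)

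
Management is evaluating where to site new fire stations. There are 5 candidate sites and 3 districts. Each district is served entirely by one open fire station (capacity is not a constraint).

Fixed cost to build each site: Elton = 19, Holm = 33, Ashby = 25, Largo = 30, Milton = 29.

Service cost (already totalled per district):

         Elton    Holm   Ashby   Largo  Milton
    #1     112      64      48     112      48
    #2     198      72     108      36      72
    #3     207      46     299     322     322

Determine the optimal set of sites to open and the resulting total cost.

For any fixed open set, each district goes to its cheapest open site; total = fixed + service.
{Holm, Largo}: #1→Holm 64, #2→Largo 36, #3→Holm 46. Service 146; fixed 63; total 209.
{Holm}: service 182 + fixed 33 = 215
{Holm, Ashby, Largo}: service 130 + fixed 88 = 218
{Elton, Holm, Ashby, Largo, Milton}: #1→Ashby 48, #2→Largo 36, #3→Holm 46. Service 130; fixed 136; total 266.
No other subset beats 209.

Open Holm and Largo; minimum total cost 209.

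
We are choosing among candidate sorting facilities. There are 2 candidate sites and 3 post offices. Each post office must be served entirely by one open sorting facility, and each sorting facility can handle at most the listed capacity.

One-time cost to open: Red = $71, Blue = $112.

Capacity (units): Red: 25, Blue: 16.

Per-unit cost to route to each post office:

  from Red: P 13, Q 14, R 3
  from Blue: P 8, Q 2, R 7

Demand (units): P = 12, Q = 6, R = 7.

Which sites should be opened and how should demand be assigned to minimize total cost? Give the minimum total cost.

Open {Red}: P→Red 13·12=156, Q→Red 14·6=84, R→Red 3·7=21.
Loads: Red carries 25/25. Service 261; fixed 71; total 332.
Next best feasible plan costs 372.

Minimum total cost: 332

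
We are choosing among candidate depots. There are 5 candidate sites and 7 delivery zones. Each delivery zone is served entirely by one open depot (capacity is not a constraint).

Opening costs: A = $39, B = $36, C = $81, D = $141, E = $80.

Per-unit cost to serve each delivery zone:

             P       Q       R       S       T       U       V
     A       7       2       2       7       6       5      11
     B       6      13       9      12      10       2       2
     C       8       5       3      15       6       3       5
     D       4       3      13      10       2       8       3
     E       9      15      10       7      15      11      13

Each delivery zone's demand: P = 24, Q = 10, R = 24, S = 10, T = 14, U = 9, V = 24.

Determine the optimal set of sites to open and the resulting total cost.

Open A and B; minimum total cost 507.

For any fixed open set, each delivery zone goes to its cheapest open site; total = fixed + service.
{A, B}: P→B 6·24=144, Q→A 2·10=20, R→A 2·24=48, S→A 7·10=70, T→A 6·14=84, U→B 2·9=18, V→B 2·24=48. Service 432; fixed 75; total 507.
{A, B, D}: service 328 + fixed 216 = 544
{A, D}: service 379 + fixed 180 = 559
{A, B, C, D, E}: P→D 4·24=96, Q→A 2·10=20, R→A 2·24=48, S→A 7·10=70, T→D 2·14=28, U→B 2·9=18, V→B 2·24=48. Service 328; fixed 377; total 705.
No other subset beats 507.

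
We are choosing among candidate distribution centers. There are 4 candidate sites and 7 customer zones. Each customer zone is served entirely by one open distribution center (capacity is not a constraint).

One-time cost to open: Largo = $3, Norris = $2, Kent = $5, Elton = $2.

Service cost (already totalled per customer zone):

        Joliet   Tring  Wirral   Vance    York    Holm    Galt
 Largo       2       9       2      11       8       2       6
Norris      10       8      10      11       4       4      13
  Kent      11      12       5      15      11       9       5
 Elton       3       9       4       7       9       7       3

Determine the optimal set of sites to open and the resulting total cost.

Open Largo, Norris and Elton; minimum total cost 35.

For any fixed open set, each customer zone goes to its cheapest open site; total = fixed + service.
{Largo, Norris, Elton}: Joliet→Largo 2, Tring→Norris 8, Wirral→Largo 2, Vance→Elton 7, York→Norris 4, Holm→Largo 2, Galt→Elton 3. Service 28; fixed 7; total 35.
{Norris, Elton}: Joliet→Elton 3, Tring→Norris 8, Wirral→Elton 4, Vance→Elton 7, York→Norris 4, Holm→Norris 4, Galt→Elton 3. Service 33; fixed 4; total 37.
{Largo, Elton}: Joliet→Largo 2, Tring→Largo 9, Wirral→Largo 2, Vance→Elton 7, York→Largo 8, Holm→Largo 2, Galt→Elton 3. Service 33; fixed 5; total 38.
{Largo, Norris, Kent, Elton}: service 28 + fixed 12 = 40
No other subset beats 35.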